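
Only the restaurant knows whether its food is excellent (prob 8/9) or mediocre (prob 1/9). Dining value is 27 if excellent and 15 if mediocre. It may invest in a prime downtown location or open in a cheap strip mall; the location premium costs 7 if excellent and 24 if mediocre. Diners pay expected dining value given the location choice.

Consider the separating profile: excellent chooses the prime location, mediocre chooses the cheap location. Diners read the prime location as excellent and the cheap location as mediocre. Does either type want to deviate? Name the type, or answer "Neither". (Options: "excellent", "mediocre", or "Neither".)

The prime location pays 27; the cheap location pays 15.
excellent: assigned the prime location, nets 27 − 7 = 20; deviating to the cheap location nets 15.
mediocre: assigned the cheap location, nets 15; deviating to the prime location nets 27 − 24 = 3.
Both types strictly prefer their assigned action; no profitable deviation.

Neither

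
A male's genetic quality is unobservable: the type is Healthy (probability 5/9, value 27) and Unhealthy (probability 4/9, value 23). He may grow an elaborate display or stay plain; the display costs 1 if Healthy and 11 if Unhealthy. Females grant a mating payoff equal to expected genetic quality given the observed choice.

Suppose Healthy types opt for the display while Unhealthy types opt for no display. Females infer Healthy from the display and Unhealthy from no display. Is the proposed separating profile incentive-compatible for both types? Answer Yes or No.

Under these beliefs, the display earns mating payoff 27 and no display earns mating payoff 23.
Healthy: the display nets 27 − 1 = 26; no display nets 23. Healthy prefers the display.
Unhealthy: the display nets 27 − 11 = 16; no display nets 23. Unhealthy prefers no display.
Neither type deviates, so the separating profile is an equilibrium.

Yes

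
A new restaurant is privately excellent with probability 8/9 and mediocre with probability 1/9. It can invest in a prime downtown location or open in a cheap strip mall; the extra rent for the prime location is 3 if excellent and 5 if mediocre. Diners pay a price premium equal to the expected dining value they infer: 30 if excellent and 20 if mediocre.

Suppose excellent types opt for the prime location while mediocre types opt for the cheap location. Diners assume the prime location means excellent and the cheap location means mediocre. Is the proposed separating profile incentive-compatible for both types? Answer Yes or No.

No

Under these beliefs, the prime location earns price premium 30 and the cheap location earns price premium 20.
excellent: the prime location nets 30 − 3 = 27; the cheap location nets 20. excellent prefers the prime location.
mediocre: the prime location nets 30 − 5 = 25; the cheap location nets 20. mediocre would deviate to the prime location.
mediocre has a profitable deviation, so the profile is not an equilibrium.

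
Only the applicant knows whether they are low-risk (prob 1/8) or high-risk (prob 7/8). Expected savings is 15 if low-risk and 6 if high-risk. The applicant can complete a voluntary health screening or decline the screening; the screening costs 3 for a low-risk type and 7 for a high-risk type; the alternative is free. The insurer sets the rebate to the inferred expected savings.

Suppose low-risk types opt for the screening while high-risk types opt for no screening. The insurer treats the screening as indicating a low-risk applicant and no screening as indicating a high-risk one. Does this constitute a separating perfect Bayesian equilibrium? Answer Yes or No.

Under these beliefs, the screening earns rebate 15 and no screening earns rebate 6.
low-risk: the screening nets 15 − 3 = 12; no screening nets 6. low-risk prefers the screening.
high-risk: the screening nets 15 − 7 = 8; no screening nets 6. high-risk would deviate to the screening.
high-risk has a profitable deviation, so the profile is not an equilibrium.

No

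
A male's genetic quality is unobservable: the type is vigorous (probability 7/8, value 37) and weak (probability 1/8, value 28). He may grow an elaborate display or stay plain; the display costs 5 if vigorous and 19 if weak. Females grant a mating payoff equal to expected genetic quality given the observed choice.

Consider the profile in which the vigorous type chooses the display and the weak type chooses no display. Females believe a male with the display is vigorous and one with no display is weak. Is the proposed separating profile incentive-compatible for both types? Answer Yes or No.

Under these beliefs, the display earns mating payoff 37 and no display earns mating payoff 28.
vigorous: the display nets 37 − 5 = 32; no display nets 28. vigorous prefers the display.
weak: the display nets 37 − 19 = 18; no display nets 28. weak prefers no display.
Neither type deviates, so the separating profile is an equilibrium.

Yes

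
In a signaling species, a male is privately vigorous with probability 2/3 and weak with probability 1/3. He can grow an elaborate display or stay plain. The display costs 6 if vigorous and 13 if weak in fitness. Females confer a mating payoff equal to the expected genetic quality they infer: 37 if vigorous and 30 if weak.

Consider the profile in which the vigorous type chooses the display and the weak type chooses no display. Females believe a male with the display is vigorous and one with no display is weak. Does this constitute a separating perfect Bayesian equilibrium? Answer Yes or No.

Under these beliefs, the display earns mating payoff 37 and no display earns mating payoff 30.
vigorous: the display nets 37 − 6 = 31; no display nets 30. vigorous prefers the display.
weak: the display nets 37 − 13 = 24; no display nets 30. weak prefers no display.
Neither type deviates, so the separating profile is an equilibrium.

Yes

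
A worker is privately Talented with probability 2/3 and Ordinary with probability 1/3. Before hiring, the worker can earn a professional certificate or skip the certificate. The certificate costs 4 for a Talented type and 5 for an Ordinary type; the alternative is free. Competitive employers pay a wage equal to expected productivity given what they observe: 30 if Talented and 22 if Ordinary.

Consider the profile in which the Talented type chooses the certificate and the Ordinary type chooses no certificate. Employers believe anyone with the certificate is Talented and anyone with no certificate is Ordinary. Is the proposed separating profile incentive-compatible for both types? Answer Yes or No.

Under these beliefs, the certificate earns wage 30 and no certificate earns wage 22.
Talented: the certificate nets 30 − 4 = 26; no certificate nets 22. Talented prefers the certificate.
Ordinary: the certificate nets 30 − 5 = 25; no certificate nets 22. Ordinary would deviate to the certificate.
Ordinary has a profitable deviation, so the profile is not an equilibrium.

No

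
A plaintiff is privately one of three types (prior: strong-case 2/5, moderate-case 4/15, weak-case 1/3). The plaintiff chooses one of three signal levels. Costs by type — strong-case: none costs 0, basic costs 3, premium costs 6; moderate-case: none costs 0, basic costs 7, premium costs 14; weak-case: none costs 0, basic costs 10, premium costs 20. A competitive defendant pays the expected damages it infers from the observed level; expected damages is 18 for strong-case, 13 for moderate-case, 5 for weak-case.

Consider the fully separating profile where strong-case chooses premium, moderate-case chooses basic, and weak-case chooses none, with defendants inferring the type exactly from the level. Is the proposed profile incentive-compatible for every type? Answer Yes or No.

Separating settlements: premium → 18, basic → 13, none → 5.
strong-case (assigned premium): none: 5 − 0 = 5; basic: 13 − 3 = 10; premium: 18 − 6 = 12. strong-case stays.
moderate-case (assigned basic): none: 5 − 0 = 5; basic: 13 − 7 = 6; premium: 18 − 14 = 4. moderate-case stays.
weak-case (assigned none): none: 5 − 0 = 5; basic: 13 − 10 = 3; premium: 18 − 20 = -2. weak-case stays.
Every type prefers its assigned level; separation holds.

Yes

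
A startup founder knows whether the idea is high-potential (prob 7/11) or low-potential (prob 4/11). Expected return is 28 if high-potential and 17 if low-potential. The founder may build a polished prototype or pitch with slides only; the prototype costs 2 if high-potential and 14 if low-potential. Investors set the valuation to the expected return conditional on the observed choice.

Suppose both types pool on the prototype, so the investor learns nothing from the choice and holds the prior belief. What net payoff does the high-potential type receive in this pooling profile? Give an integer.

Pooled valuation = 7/11·28 + 4/11·17 = 24.
high-potential pays cost 2 for the prototype, so net payoff = 24 − 2 = 22.

22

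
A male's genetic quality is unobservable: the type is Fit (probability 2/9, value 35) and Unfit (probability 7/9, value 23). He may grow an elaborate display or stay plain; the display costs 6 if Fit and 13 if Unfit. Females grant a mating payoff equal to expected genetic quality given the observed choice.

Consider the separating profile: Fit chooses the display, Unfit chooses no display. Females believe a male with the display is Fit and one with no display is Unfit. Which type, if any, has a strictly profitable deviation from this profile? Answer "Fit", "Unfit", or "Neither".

The display pays 35; no display pays 23.
Fit: assigned the display, nets 35 − 6 = 29; deviating to no display nets 23.
Unfit: assigned no display, nets 23; deviating to the display nets 35 − 13 = 22.
Both types strictly prefer their assigned action; no profitable deviation.

Neither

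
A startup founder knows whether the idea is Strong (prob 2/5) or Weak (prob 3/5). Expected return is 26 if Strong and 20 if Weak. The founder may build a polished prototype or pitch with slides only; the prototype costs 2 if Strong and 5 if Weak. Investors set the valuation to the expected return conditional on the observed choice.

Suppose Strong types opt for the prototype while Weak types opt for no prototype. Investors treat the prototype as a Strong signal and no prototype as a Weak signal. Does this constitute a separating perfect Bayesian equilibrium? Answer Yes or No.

Under these beliefs, the prototype earns valuation 26 and no prototype earns valuation 20.
Strong: the prototype nets 26 − 2 = 24; no prototype nets 20. Strong prefers the prototype.
Weak: the prototype nets 26 − 5 = 21; no prototype nets 20. Weak would deviate to the prototype.
Weak has a profitable deviation, so the profile is not an equilibrium.

No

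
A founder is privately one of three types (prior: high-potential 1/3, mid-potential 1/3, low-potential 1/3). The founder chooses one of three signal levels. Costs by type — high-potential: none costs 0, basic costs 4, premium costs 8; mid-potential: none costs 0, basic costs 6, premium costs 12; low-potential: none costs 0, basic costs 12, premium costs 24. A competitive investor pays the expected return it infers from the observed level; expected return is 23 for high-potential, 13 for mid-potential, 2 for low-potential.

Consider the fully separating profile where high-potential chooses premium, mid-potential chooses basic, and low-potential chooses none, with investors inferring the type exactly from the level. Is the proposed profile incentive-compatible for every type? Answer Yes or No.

Separating valuations: premium → 23, basic → 13, none → 2.
high-potential (assigned premium): none: 2 − 0 = 2; basic: 13 − 4 = 9; premium: 23 − 8 = 15. high-potential stays.
mid-potential (assigned basic): none: 2 − 0 = 2; basic: 13 − 6 = 7; premium: 23 − 12 = 11. mid-potential prefers premium.
low-potential (assigned none): none: 2 − 0 = 2; basic: 13 − 12 = 1; premium: 23 − 24 = -1. low-potential stays.
At least one type deviates; the separating profile fails.

No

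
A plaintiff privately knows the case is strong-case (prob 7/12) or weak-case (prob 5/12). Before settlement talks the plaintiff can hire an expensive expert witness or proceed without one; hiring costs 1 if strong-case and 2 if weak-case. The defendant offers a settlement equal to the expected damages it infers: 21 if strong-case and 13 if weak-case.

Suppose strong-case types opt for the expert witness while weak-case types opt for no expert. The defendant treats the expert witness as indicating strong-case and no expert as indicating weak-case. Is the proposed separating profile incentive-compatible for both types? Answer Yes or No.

No

Under these beliefs, the expert witness earns settlement 21 and no expert earns settlement 13.
strong-case: the expert witness nets 21 − 1 = 20; no expert nets 13. strong-case prefers the expert witness.
weak-case: the expert witness nets 21 − 2 = 19; no expert nets 13. weak-case would deviate to the expert witness.
weak-case has a profitable deviation, so the profile is not an equilibrium.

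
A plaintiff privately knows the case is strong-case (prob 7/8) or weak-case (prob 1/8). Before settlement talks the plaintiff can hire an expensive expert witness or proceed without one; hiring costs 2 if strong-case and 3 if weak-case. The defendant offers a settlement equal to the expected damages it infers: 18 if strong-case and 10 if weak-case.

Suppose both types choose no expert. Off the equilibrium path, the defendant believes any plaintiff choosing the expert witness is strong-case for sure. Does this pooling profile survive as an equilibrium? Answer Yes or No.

Yes

On path, the defendant holds the prior and pays 7/8·18 + 1/8·10 = 17. Off path (the expert witness), believing strong-case, it pays 18.
strong-case: no expert nets 17; the expert witness nets 18 − 2 = 16. strong-case stays.
weak-case: no expert nets 17; the expert witness nets 18 − 3 = 15. weak-case stays.
No type deviates, so pooling is sustained.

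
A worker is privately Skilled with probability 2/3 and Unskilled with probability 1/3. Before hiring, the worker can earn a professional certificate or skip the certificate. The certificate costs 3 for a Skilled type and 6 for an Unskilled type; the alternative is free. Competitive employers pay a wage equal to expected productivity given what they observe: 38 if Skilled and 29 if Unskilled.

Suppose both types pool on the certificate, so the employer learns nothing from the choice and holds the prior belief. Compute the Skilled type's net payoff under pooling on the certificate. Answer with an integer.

Pooled wage = 2/3·38 + 1/3·29 = 35.
Skilled pays cost 3 for the certificate, so net payoff = 35 − 3 = 32.

32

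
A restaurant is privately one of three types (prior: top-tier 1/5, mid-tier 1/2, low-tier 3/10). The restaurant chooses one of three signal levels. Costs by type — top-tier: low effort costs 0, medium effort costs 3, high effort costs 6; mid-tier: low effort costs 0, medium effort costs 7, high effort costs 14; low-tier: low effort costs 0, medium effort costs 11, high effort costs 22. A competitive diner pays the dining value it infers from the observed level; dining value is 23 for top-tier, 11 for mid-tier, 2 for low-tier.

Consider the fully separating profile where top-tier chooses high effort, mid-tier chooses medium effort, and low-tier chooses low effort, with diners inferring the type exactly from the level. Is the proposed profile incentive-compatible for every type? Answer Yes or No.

No

Separating price premiums: high effort → 23, medium effort → 11, low effort → 2.
top-tier (assigned high effort): low effort: 2 − 0 = 2; medium effort: 11 − 3 = 8; high effort: 23 − 6 = 17. top-tier stays.
mid-tier (assigned medium effort): low effort: 2 − 0 = 2; medium effort: 11 − 7 = 4; high effort: 23 − 14 = 9. mid-tier prefers high effort.
low-tier (assigned low effort): low effort: 2 − 0 = 2; medium effort: 11 − 11 = 0; high effort: 23 − 22 = 1. low-tier stays.
At least one type deviates; the separating profile fails.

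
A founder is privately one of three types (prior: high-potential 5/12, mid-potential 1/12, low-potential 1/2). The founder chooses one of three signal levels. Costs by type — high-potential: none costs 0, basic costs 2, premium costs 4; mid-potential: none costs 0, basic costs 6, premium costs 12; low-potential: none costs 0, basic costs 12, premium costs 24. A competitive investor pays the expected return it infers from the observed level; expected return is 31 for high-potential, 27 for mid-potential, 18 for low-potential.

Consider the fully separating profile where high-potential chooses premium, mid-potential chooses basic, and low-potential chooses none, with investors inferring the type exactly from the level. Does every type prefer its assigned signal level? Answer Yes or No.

Yes

Separating valuations: premium → 31, basic → 27, none → 18.
high-potential (assigned premium): none: 18 − 0 = 18; basic: 27 − 2 = 25; premium: 31 − 4 = 27. high-potential stays.
mid-potential (assigned basic): none: 18 − 0 = 18; basic: 27 − 6 = 21; premium: 31 − 12 = 19. mid-potential stays.
low-potential (assigned none): none: 18 − 0 = 18; basic: 27 − 12 = 15; premium: 31 − 24 = 7. low-potential stays.
Every type prefers its assigned level; separation holds.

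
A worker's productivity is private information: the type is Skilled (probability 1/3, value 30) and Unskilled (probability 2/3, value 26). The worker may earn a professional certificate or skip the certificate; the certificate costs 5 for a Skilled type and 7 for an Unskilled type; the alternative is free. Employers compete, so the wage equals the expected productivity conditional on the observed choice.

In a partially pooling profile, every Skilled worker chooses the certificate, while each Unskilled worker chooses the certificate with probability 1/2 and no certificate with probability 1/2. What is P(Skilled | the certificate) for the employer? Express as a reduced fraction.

P(the certificate) = (1/3)·1 + (2/3)·(1/2) = 2/3.
By Bayes' rule, P(Skilled | the certificate) = (1/3) / (2/3) = 1/2.

1/2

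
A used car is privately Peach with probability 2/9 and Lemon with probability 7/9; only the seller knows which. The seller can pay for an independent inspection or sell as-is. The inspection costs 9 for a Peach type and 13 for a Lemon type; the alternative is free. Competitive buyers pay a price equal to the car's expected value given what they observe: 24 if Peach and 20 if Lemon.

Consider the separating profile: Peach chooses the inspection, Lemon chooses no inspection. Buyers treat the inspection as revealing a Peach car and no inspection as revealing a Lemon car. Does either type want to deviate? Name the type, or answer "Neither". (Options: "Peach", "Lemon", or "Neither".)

Peach

The inspection pays 24; no inspection pays 20.
Peach: assigned the inspection, nets 24 − 9 = 15; deviating to no inspection nets 20.
Lemon: assigned no inspection, nets 20; deviating to the inspection nets 24 − 13 = 11.
The Peach type gains 5 by deviating.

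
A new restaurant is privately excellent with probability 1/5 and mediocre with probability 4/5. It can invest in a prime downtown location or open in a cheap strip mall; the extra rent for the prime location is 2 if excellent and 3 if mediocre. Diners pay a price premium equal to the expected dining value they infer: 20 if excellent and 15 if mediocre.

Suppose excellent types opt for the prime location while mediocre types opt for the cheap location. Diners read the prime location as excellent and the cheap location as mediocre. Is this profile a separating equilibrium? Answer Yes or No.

No

Under these beliefs, the prime location earns price premium 20 and the cheap location earns price premium 15.
excellent: the prime location nets 20 − 2 = 18; the cheap location nets 15. excellent prefers the prime location.
mediocre: the prime location nets 20 − 3 = 17; the cheap location nets 15. mediocre would deviate to the prime location.
mediocre has a profitable deviation, so the profile is not an equilibrium.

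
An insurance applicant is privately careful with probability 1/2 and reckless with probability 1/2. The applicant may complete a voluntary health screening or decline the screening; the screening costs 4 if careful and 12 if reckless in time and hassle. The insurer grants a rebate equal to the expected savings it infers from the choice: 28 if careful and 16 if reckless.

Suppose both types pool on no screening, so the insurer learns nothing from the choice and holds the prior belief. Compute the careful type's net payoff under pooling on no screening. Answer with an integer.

Pooled rebate = 1/2·28 + 1/2·16 = 22.
careful pays no cost for no screening, so net payoff = 22.

22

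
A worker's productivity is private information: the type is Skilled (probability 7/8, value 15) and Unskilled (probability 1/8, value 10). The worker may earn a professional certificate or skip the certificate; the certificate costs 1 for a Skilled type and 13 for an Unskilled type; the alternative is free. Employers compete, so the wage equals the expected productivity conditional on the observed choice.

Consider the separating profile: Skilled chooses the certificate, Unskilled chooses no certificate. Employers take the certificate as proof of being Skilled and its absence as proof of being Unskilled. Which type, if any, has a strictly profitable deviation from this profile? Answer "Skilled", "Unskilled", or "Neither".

The certificate pays 15; no certificate pays 10.
Skilled: assigned the certificate, nets 15 − 1 = 14; deviating to no certificate nets 10.
Unskilled: assigned no certificate, nets 10; deviating to the certificate nets 15 − 13 = 2.
Both types strictly prefer their assigned action; no profitable deviation.

Neither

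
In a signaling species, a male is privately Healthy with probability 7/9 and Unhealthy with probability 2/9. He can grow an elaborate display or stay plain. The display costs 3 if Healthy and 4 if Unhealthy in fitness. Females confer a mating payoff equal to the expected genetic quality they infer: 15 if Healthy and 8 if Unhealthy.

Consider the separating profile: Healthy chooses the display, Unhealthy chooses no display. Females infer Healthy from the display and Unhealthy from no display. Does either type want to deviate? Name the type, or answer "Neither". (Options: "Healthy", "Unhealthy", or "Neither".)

Unhealthy

The display pays 15; no display pays 8.
Healthy: assigned the display, nets 15 − 3 = 12; deviating to no display nets 8.
Unhealthy: assigned no display, nets 8; deviating to the display nets 15 − 4 = 11.
The Unhealthy type gains 3 by deviating.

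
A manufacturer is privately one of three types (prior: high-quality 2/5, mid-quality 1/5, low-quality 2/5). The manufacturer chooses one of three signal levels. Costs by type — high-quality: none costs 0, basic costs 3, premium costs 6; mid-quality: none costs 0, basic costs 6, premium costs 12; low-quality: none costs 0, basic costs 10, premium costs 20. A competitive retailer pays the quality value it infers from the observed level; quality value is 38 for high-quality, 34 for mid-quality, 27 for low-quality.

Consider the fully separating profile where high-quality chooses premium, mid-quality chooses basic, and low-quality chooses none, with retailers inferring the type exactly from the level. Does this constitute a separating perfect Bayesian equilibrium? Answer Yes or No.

Yes

Separating prices: premium → 38, basic → 34, none → 27.
high-quality (assigned premium): none: 27 − 0 = 27; basic: 34 − 3 = 31; premium: 38 − 6 = 32. high-quality stays.
mid-quality (assigned basic): none: 27 − 0 = 27; basic: 34 − 6 = 28; premium: 38 − 12 = 26. mid-quality stays.
low-quality (assigned none): none: 27 − 0 = 27; basic: 34 − 10 = 24; premium: 38 − 20 = 18. low-quality stays.
Every type prefers its assigned level; separation holds.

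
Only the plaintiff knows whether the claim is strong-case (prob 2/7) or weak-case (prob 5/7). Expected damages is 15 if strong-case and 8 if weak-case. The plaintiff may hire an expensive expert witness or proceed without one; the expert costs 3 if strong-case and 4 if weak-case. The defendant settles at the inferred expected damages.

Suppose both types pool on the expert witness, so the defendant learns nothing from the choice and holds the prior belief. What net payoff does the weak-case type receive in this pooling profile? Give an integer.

Pooled settlement = 2/7·15 + 5/7·8 = 10.
weak-case pays cost 4 for the expert witness, so net payoff = 10 − 4 = 6.

6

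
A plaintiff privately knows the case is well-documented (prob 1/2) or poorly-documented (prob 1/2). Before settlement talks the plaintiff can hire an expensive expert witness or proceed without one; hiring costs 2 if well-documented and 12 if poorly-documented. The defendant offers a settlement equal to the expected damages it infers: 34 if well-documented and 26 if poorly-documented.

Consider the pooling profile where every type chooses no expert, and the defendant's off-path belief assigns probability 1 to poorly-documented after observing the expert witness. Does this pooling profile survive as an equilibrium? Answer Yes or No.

Yes

On path, the defendant holds the prior and pays 1/2·34 + 1/2·26 = 30. Off path (the expert witness), believing poorly-documented, it pays 26.
well-documented: no expert nets 30; the expert witness nets 26 − 2 = 24. well-documented stays.
poorly-documented: no expert nets 30; the expert witness nets 26 − 12 = 14. poorly-documented stays.
No type deviates, so pooling is sustained.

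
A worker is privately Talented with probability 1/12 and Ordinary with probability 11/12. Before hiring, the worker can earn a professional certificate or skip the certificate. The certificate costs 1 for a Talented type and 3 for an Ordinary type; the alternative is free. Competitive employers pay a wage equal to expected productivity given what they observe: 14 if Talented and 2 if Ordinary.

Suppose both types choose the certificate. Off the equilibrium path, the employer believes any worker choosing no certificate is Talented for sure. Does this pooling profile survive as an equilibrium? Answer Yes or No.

No

On path, the employer holds the prior and pays 1/12·14 + 11/12·2 = 3. Off path (no certificate), believing Talented, it pays 14.
Talented: the certificate nets 3 − 1 = 2; no certificate nets 14. Talented would deviate.
Ordinary: the certificate nets 3 − 3 = 0; no certificate nets 14. Ordinary would deviate.
A type deviates, so pooling fails.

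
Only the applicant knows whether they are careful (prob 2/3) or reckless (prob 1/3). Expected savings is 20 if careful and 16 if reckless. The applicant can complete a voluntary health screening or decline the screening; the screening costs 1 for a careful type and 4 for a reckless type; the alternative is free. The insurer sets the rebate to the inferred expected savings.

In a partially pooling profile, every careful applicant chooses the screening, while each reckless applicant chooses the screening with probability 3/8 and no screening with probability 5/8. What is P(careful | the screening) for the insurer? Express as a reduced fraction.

P(the screening) = (2/3)·1 + (1/3)·(3/8) = 19/24.
By Bayes' rule, P(careful | the screening) = (2/3) / (19/24) = 16/19.

16/19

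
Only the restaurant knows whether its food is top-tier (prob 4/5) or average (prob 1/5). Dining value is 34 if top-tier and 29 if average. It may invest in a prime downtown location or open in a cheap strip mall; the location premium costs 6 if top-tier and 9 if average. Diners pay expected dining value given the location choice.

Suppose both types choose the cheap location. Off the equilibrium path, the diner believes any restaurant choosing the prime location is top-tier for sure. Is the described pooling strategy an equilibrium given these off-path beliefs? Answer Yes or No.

Yes

On path, the diner holds the prior and pays 4/5·34 + 1/5·29 = 33. Off path (the prime location), believing top-tier, it pays 34.
top-tier: the cheap location nets 33; the prime location nets 34 − 6 = 28. top-tier stays.
average: the cheap location nets 33; the prime location nets 34 − 9 = 25. average stays.
No type deviates, so pooling is sustained.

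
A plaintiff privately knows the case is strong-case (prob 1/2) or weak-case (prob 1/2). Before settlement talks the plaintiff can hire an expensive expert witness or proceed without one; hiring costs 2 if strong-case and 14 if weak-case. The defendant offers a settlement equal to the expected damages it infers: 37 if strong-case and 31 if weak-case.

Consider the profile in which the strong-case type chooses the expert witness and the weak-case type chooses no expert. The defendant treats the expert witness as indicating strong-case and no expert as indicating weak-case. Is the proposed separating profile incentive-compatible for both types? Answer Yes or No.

Yes

Under these beliefs, the expert witness earns settlement 37 and no expert earns settlement 31.
strong-case: the expert witness nets 37 − 2 = 35; no expert nets 31. strong-case prefers the expert witness.
weak-case: the expert witness nets 37 − 14 = 23; no expert nets 31. weak-case prefers no expert.
Neither type deviates, so the separating profile is an equilibrium.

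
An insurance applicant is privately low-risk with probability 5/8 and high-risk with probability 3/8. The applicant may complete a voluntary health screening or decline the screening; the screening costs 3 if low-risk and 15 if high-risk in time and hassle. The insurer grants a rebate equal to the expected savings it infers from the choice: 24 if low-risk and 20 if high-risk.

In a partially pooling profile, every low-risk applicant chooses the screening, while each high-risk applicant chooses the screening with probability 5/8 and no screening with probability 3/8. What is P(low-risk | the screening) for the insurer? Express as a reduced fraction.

8/11

P(the screening) = (5/8)·1 + (3/8)·(5/8) = 55/64.
By Bayes' rule, P(low-risk | the screening) = (5/8) / (55/64) = 8/11.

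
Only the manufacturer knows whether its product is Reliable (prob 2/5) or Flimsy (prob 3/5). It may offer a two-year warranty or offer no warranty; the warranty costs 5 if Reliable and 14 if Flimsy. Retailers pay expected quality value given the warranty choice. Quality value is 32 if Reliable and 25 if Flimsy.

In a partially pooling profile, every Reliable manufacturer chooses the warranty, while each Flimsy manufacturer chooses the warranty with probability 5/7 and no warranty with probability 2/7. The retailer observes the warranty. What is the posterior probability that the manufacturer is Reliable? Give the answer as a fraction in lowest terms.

P(the warranty) = (2/5)·1 + (3/5)·(5/7) = 29/35.
By Bayes' rule, P(Reliable | the warranty) = (2/5) / (29/35) = 14/29.

14/29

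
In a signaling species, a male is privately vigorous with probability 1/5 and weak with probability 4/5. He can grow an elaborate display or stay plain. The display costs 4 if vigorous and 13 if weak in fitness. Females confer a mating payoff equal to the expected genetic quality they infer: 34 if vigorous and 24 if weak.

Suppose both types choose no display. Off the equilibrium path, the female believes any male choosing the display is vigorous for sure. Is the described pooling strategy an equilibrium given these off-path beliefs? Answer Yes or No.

On path, the female holds the prior and pays 1/5·34 + 4/5·24 = 26. Off path (the display), believing vigorous, it pays 34.
vigorous: no display nets 26; the display nets 34 − 4 = 30. vigorous would deviate.
weak: no display nets 26; the display nets 34 − 13 = 21. weak stays.
A type deviates, so pooling fails.

No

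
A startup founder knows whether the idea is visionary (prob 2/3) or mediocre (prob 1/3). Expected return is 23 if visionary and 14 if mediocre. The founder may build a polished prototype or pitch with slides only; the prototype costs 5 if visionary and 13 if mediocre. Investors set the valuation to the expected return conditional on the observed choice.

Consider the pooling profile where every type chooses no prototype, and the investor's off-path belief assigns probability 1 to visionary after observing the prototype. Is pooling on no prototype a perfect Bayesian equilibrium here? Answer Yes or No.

Yes

On path, the investor holds the prior and pays 2/3·23 + 1/3·14 = 20. Off path (the prototype), believing visionary, it pays 23.
visionary: no prototype nets 20; the prototype nets 23 − 5 = 18. visionary stays.
mediocre: no prototype nets 20; the prototype nets 23 − 13 = 10. mediocre stays.
No type deviates, so pooling is sustained.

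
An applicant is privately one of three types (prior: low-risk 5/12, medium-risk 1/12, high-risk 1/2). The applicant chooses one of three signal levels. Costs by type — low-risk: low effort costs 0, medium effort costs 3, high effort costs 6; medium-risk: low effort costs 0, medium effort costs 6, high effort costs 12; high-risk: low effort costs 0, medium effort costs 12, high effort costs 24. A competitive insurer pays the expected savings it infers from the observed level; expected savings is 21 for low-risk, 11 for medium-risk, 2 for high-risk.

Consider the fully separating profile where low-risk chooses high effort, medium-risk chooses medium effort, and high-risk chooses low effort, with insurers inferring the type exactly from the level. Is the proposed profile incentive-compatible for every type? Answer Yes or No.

Separating rebates: high effort → 21, medium effort → 11, low effort → 2.
low-risk (assigned high effort): low effort: 2 − 0 = 2; medium effort: 11 − 3 = 8; high effort: 21 − 6 = 15. low-risk stays.
medium-risk (assigned medium effort): low effort: 2 − 0 = 2; medium effort: 11 − 6 = 5; high effort: 21 − 12 = 9. medium-risk prefers high effort.
high-risk (assigned low effort): low effort: 2 − 0 = 2; medium effort: 11 − 12 = -1; high effort: 21 − 24 = -3. high-risk stays.
At least one type deviates; the separating profile fails.

No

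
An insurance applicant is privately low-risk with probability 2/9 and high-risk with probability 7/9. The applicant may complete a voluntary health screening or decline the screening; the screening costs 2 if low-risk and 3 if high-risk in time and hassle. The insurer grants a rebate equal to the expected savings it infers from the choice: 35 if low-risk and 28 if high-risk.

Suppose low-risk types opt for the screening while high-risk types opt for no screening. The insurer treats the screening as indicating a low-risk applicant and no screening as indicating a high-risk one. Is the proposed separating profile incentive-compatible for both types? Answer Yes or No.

Under these beliefs, the screening earns rebate 35 and no screening earns rebate 28.
low-risk: the screening nets 35 − 2 = 33; no screening nets 28. low-risk prefers the screening.
high-risk: the screening nets 35 − 3 = 32; no screening nets 28. high-risk would deviate to the screening.
high-risk has a profitable deviation, so the profile is not an equilibrium.

No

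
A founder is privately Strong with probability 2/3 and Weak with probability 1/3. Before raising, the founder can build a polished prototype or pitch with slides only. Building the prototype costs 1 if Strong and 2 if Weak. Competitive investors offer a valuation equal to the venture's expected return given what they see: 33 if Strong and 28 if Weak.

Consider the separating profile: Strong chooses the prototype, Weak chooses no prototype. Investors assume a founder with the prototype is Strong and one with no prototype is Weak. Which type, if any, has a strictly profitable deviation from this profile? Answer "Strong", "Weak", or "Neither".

Weak

The prototype pays 33; no prototype pays 28.
Strong: assigned the prototype, nets 33 − 1 = 32; deviating to no prototype nets 28.
Weak: assigned no prototype, nets 28; deviating to the prototype nets 33 − 2 = 31.
The Weak type gains 3 by deviating.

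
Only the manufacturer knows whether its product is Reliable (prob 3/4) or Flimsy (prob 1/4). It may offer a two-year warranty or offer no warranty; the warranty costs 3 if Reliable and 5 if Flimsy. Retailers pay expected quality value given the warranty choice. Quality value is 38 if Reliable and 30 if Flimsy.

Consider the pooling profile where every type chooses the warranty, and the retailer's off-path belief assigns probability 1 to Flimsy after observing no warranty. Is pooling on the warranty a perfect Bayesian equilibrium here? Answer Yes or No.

On path, the retailer holds the prior and pays 3/4·38 + 1/4·30 = 36. Off path (no warranty), believing Flimsy, it pays 30.
Reliable: the warranty nets 36 − 3 = 33; no warranty nets 30. Reliable stays.
Flimsy: the warranty nets 36 − 5 = 31; no warranty nets 30. Flimsy stays.
No type deviates, so pooling is sustained.

Yes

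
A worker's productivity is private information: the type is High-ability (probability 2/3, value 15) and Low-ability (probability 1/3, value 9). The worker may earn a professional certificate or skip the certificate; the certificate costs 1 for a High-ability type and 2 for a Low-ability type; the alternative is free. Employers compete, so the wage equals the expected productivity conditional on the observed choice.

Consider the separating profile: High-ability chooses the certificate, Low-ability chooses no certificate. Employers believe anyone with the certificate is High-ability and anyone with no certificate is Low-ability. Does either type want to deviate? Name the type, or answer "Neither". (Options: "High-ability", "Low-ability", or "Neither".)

Low-ability

The certificate pays 15; no certificate pays 9.
High-ability: assigned the certificate, nets 15 − 1 = 14; deviating to no certificate nets 9.
Low-ability: assigned no certificate, nets 9; deviating to the certificate nets 15 − 2 = 13.
The Low-ability type gains 4 by deviating.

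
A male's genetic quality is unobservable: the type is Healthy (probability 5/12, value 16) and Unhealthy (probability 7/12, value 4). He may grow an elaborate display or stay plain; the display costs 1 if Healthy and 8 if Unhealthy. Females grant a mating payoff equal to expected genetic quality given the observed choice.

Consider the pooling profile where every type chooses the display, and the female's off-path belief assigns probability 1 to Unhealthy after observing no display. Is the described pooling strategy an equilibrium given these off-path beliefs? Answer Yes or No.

No

On path, the female holds the prior and pays 5/12·16 + 7/12·4 = 9. Off path (no display), believing Unhealthy, it pays 4.
Healthy: the display nets 9 − 1 = 8; no display nets 4. Healthy stays.
Unhealthy: the display nets 9 − 8 = 1; no display nets 4. Unhealthy would deviate.
A type deviates, so pooling fails.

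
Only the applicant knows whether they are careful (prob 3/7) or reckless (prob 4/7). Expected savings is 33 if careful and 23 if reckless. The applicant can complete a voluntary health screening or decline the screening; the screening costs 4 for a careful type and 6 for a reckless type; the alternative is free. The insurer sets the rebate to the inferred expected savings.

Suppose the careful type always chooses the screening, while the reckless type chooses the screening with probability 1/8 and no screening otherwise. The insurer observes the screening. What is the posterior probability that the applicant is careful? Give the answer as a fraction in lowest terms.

6/7

P(the screening) = (3/7)·1 + (4/7)·(1/8) = 1/2.
By Bayes' rule, P(careful | the screening) = (3/7) / (1/2) = 6/7.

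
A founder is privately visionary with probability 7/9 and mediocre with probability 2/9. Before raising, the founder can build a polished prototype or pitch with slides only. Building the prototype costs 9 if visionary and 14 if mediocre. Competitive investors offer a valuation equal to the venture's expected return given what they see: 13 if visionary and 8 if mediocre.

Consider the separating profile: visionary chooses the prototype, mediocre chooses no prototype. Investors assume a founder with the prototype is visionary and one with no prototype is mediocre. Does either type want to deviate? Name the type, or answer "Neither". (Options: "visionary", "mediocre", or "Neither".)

visionary

The prototype pays 13; no prototype pays 8.
visionary: assigned the prototype, nets 13 − 9 = 4; deviating to no prototype nets 8.
mediocre: assigned no prototype, nets 8; deviating to the prototype nets 13 − 14 = -1.
The visionary type gains 4 by deviating.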